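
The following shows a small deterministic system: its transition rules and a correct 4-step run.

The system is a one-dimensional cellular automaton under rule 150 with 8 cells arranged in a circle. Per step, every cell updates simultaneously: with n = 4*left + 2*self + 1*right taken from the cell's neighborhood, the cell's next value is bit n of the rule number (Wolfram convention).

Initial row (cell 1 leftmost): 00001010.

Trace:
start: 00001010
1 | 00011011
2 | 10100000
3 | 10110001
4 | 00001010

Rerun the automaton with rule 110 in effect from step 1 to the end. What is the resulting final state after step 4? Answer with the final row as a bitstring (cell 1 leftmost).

11011110

(re-executing steps 1..4 under rule 110; state before step 1: 00001010)
1 | 00011110
2 | 00110010
3 | 01110110
4 | 11011110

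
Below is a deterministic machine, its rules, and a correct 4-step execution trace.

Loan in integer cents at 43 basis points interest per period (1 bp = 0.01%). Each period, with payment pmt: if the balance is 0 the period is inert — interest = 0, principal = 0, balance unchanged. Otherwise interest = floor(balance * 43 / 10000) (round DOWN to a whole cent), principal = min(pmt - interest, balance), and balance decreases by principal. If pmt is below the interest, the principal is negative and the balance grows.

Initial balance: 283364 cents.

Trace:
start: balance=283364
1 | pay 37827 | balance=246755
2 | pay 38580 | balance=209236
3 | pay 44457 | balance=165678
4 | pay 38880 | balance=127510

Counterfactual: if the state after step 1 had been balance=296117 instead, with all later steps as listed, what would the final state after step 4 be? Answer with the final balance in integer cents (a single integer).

177511

state after step 1 := balance=296117
2 | pay 38580 | balance=258810
3 | pay 44457 | balance=215465
4 | pay 38880 | balance=177511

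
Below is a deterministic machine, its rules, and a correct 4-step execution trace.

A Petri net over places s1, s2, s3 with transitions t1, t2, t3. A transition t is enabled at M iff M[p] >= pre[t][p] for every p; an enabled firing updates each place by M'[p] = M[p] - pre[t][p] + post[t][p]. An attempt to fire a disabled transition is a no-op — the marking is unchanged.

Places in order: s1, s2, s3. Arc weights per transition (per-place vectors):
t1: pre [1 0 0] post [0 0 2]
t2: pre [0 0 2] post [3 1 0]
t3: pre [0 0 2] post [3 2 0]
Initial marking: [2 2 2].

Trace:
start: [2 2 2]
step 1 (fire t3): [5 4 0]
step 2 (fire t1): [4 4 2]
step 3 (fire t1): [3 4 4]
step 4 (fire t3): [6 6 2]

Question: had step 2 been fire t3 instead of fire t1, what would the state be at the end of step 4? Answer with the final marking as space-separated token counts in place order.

7 6 0

(re-executing from step 2 with the substitution; state before step 2: [5 4 0])
step 2 (fire t3): [5 4 0]
step 3 (fire t1): [4 4 2]
step 4 (fire t3): [7 6 0]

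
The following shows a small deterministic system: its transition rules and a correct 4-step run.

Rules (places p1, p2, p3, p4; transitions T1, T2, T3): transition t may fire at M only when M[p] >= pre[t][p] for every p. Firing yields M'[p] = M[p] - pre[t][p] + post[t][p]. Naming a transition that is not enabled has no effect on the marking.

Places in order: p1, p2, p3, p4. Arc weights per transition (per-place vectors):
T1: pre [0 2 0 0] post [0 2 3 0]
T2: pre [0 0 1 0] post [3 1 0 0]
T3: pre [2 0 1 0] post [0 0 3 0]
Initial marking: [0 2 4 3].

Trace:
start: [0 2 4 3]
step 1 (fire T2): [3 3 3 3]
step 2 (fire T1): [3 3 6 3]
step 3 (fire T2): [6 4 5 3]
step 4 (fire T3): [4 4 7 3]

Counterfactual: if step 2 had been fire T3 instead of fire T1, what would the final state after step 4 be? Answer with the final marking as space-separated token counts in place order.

(re-executing from step 2 with the substitution; state before step 2: [3 3 3 3])
step 2 (fire T3): [1 3 5 3]
step 3 (fire T2): [4 4 4 3]
step 4 (fire T3): [2 4 6 3]

2 4 6 3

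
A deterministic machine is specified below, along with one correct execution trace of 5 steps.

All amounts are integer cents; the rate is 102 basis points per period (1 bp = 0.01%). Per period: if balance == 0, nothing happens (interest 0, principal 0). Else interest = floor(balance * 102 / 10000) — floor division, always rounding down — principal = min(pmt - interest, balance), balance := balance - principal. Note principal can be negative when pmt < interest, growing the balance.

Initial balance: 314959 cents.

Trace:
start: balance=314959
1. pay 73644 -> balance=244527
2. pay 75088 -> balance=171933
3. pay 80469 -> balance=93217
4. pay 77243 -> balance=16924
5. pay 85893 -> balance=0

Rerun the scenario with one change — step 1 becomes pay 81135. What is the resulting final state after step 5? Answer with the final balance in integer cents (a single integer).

0

(re-executing from step 1 with the substitution; state before step 1: balance=314959)
1. pay 81135 -> balance=237036
2. pay 75088 -> balance=164365
3. pay 80469 -> balance=85572
4. pay 77243 -> balance=9201
5. pay 85893 -> balance=0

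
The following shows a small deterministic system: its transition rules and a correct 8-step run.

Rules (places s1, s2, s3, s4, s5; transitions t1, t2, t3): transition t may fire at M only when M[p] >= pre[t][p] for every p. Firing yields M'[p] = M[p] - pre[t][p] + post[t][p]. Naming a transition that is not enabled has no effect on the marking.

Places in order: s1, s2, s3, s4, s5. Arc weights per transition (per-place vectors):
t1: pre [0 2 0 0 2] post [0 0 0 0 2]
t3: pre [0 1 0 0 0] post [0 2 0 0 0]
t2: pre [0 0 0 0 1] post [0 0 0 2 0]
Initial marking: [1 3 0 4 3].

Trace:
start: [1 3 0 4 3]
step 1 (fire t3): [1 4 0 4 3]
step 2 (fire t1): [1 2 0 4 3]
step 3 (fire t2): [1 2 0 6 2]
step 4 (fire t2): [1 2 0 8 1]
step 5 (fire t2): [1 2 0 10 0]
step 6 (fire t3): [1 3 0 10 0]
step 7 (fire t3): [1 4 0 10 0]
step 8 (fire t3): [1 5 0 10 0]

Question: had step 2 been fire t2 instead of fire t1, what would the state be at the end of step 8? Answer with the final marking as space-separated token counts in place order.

(re-executing from step 2 with the substitution; state before step 2: [1 4 0 4 3])
step 2 (fire t2): [1 4 0 6 2]
step 3 (fire t2): [1 4 0 8 1]
step 4 (fire t2): [1 4 0 10 0]
step 5 (fire t2): [1 4 0 10 0]
step 6 (fire t3): [1 5 0 10 0]
step 7 (fire t3): [1 6 0 10 0]
step 8 (fire t3): [1 7 0 10 0]

1 7 0 10 0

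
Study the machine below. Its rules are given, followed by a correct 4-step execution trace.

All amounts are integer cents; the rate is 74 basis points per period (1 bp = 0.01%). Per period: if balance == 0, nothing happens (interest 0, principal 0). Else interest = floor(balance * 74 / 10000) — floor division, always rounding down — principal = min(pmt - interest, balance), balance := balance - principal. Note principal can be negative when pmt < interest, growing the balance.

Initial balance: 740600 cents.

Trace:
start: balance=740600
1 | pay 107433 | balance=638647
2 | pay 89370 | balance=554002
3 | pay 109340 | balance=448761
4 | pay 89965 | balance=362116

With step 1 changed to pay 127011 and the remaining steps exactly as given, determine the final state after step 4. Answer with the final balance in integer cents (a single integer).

(re-executing from step 1 with the substitution; state before step 1: balance=740600)
1 | pay 127011 | balance=619069
2 | pay 89370 | balance=534280
3 | pay 109340 | balance=428893
4 | pay 89965 | balance=342101

342101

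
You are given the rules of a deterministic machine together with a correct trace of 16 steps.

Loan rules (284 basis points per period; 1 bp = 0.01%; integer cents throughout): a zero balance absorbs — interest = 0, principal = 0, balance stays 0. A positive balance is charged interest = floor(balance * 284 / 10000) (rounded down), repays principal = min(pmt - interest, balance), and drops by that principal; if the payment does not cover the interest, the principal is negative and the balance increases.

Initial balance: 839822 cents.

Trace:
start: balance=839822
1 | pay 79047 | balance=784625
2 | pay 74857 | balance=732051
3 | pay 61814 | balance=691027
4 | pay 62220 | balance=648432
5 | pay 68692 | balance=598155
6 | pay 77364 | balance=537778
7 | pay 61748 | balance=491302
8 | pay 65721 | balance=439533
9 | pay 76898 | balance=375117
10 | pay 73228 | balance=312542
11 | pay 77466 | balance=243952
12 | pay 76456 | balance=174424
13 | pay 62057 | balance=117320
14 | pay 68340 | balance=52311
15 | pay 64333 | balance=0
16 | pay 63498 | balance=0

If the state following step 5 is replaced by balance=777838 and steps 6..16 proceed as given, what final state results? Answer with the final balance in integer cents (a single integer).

state after step 5 := balance=777838
6 | pay 77364 | balance=722564
7 | pay 61748 | balance=681336
8 | pay 65721 | balance=634964
9 | pay 76898 | balance=576098
10 | pay 73228 | balance=519231
11 | pay 77466 | balance=456511
12 | pay 76456 | balance=393019
13 | pay 62057 | balance=342123
14 | pay 68340 | balance=283499
15 | pay 64333 | balance=227217
16 | pay 63498 | balance=170171

170171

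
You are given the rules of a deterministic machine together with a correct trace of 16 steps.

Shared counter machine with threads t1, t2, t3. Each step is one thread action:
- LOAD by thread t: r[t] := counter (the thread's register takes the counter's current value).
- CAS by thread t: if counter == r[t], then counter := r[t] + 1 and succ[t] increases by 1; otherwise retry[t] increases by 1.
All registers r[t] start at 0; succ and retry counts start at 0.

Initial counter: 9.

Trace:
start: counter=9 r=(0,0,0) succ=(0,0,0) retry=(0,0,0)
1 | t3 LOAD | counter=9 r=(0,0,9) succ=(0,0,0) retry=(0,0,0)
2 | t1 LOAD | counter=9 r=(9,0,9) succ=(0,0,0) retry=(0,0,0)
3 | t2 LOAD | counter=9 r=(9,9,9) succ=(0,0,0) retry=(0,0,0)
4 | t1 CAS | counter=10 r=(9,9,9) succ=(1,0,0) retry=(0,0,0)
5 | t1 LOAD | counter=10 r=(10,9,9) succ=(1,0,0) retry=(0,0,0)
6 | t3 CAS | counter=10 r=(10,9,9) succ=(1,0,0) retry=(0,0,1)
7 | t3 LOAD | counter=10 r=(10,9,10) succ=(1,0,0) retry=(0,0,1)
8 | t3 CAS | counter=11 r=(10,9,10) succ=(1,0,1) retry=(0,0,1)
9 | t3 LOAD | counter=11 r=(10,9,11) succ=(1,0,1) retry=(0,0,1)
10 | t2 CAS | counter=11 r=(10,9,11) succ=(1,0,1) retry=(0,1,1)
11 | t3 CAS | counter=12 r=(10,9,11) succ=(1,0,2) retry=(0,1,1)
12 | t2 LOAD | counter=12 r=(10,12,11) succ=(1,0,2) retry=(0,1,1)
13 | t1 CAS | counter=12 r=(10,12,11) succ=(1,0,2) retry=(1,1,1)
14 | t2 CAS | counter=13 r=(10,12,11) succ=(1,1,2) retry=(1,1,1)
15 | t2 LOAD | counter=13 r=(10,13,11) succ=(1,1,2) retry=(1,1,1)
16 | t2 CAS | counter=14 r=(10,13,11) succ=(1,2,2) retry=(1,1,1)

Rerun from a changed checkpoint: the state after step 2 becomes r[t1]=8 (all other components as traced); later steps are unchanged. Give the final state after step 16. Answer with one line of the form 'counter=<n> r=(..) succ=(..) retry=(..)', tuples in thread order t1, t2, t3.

state after step 2 := counter=9 r=(8,0,9) succ=(0,0,0) retry=(0,0,0)
3 | t2 LOAD | counter=9 r=(8,9,9) succ=(0,0,0) retry=(0,0,0)
4 | t1 CAS | counter=9 r=(8,9,9) succ=(0,0,0) retry=(1,0,0)
5 | t1 LOAD | counter=9 r=(9,9,9) succ=(0,0,0) retry=(1,0,0)
6 | t3 CAS | counter=10 r=(9,9,9) succ=(0,0,1) retry=(1,0,0)
7 | t3 LOAD | counter=10 r=(9,9,10) succ=(0,0,1) retry=(1,0,0)
8 | t3 CAS | counter=11 r=(9,9,10) succ=(0,0,2) retry=(1,0,0)
9 | t3 LOAD | counter=11 r=(9,9,11) succ=(0,0,2) retry=(1,0,0)
10 | t2 CAS | counter=11 r=(9,9,11) succ=(0,0,2) retry=(1,1,0)
11 | t3 CAS | counter=12 r=(9,9,11) succ=(0,0,3) retry=(1,1,0)
12 | t2 LOAD | counter=12 r=(9,12,11) succ=(0,0,3) retry=(1,1,0)
13 | t1 CAS | counter=12 r=(9,12,11) succ=(0,0,3) retry=(2,1,0)
14 | t2 CAS | counter=13 r=(9,12,11) succ=(0,1,3) retry=(2,1,0)
15 | t2 LOAD | counter=13 r=(9,13,11) succ=(0,1,3) retry=(2,1,0)
16 | t2 CAS | counter=14 r=(9,13,11) succ=(0,2,3) retry=(2,1,0)

counter=14 r=(9,13,11) succ=(0,2,3) retry=(2,1,0)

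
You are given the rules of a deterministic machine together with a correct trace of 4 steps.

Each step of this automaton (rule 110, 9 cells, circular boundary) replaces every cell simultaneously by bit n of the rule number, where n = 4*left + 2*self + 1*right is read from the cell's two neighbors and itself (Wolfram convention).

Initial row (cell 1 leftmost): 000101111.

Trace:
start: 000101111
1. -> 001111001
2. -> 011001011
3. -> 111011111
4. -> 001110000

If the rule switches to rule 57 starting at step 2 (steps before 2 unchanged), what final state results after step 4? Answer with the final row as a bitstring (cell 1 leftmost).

(re-executing steps 2..4 under rule 57; state before step 2: 001111001)
2. -> 101000100
3. -> 010110010
4. -> 001101001

001101001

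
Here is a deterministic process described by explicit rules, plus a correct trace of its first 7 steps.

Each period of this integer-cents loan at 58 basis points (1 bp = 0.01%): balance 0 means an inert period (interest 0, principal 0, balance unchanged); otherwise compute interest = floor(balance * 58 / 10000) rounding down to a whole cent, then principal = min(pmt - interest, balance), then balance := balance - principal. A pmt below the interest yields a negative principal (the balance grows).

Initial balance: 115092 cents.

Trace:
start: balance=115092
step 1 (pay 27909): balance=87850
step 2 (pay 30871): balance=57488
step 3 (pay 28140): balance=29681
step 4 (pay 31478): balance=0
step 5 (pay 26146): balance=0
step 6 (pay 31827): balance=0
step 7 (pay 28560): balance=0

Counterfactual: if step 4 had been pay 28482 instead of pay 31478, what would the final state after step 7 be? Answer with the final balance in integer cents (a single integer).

0

(re-executing from step 4 with the substitution; state before step 4: balance=29681)
step 4 (pay 28482): balance=1371
step 5 (pay 26146): balance=0
step 6 (pay 31827): balance=0
step 7 (pay 28560): balance=0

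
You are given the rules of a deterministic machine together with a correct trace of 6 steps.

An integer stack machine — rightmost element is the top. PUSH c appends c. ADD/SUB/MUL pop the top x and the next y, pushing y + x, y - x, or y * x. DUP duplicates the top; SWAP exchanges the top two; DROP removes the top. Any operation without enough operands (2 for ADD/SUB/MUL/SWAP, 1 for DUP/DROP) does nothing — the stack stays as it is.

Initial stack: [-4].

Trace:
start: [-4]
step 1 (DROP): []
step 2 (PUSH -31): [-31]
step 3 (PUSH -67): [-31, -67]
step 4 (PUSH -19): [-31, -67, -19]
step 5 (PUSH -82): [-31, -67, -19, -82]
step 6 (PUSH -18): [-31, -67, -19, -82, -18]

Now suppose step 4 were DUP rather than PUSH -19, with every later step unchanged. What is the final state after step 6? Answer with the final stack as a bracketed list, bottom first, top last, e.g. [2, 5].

(re-executing from step 4 with the substitution; state before step 4: [-31, -67])
step 4 (DUP): [-31, -67, -67]
step 5 (PUSH -82): [-31, -67, -67, -82]
step 6 (PUSH -18): [-31, -67, -67, -82, -18]

[-31, -67, -67, -82, -18]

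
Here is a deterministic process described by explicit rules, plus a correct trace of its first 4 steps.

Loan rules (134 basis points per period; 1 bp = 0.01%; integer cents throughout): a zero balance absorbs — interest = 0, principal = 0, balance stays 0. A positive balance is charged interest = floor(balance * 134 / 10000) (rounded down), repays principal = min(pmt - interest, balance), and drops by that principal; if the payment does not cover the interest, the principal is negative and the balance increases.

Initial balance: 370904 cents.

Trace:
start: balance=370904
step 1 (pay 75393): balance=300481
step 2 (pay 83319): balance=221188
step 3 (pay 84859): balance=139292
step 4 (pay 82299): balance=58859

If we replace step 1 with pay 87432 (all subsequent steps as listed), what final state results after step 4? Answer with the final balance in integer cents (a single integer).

(re-executing from step 1 with the substitution; state before step 1: balance=370904)
step 1 (pay 87432): balance=288442
step 2 (pay 83319): balance=208988
step 3 (pay 84859): balance=126929
step 4 (pay 82299): balance=46330

46330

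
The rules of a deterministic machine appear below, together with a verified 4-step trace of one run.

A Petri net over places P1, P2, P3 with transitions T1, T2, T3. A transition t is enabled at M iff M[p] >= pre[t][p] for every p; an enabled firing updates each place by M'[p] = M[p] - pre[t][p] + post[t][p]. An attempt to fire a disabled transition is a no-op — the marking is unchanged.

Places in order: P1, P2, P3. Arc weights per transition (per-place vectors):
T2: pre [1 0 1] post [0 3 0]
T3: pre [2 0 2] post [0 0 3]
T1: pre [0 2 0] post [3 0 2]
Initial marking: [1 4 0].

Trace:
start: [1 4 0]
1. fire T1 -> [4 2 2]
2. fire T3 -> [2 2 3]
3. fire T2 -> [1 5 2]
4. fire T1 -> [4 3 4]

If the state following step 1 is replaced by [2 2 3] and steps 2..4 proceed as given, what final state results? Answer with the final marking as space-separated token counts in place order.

3 0 6

state after step 1 := [2 2 3]
2. fire T3 -> [0 2 4]
3. fire T2 -> [0 2 4]
4. fire T1 -> [3 0 6]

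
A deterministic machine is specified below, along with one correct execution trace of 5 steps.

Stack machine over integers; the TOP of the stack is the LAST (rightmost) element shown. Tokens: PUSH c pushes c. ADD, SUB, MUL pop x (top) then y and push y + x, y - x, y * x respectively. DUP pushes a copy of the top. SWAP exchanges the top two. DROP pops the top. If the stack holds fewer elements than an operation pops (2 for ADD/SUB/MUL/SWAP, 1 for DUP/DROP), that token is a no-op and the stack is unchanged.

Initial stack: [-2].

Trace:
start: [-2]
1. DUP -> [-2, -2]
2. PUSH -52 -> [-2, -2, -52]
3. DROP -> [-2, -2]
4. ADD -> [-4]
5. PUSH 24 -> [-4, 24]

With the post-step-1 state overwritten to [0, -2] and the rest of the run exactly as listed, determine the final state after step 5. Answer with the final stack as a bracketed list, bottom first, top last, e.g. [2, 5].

state after step 1 := [0, -2]
2. PUSH -52 -> [0, -2, -52]
3. DROP -> [0, -2]
4. ADD -> [-2]
5. PUSH 24 -> [-2, 24]

[-2, 24]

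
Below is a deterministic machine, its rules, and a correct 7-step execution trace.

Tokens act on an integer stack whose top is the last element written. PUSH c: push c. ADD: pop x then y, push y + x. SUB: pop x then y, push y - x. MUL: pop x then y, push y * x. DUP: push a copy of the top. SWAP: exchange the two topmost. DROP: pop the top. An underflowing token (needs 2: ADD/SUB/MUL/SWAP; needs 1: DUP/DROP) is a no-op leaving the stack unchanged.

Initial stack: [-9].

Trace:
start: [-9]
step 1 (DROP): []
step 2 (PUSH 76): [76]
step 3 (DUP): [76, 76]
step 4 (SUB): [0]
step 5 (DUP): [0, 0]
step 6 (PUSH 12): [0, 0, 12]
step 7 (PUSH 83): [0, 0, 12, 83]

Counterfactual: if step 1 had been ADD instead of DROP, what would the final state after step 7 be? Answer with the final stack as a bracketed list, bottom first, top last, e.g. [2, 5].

(re-executing from step 1 with the substitution; state before step 1: [-9])
step 1 (ADD): [-9]
step 2 (PUSH 76): [-9, 76]
step 3 (DUP): [-9, 76, 76]
step 4 (SUB): [-9, 0]
step 5 (DUP): [-9, 0, 0]
step 6 (PUSH 12): [-9, 0, 0, 12]
step 7 (PUSH 83): [-9, 0, 0, 12, 83]

[-9, 0, 0, 12, 83]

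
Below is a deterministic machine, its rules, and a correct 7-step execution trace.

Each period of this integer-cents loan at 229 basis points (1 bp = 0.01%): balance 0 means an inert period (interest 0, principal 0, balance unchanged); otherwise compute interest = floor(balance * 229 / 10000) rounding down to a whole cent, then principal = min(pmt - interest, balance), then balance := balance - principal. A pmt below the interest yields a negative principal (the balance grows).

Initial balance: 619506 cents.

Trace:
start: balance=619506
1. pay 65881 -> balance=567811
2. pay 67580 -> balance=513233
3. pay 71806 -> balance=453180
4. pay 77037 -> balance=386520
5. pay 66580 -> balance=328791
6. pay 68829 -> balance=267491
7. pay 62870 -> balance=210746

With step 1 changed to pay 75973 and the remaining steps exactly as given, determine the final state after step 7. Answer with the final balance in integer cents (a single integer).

199184

(re-executing from step 1 with the substitution; state before step 1: balance=619506)
1. pay 75973 -> balance=557719
2. pay 67580 -> balance=502910
3. pay 71806 -> balance=442620
4. pay 77037 -> balance=375718
5. pay 66580 -> balance=317741
6. pay 68829 -> balance=256188
7. pay 62870 -> balance=199184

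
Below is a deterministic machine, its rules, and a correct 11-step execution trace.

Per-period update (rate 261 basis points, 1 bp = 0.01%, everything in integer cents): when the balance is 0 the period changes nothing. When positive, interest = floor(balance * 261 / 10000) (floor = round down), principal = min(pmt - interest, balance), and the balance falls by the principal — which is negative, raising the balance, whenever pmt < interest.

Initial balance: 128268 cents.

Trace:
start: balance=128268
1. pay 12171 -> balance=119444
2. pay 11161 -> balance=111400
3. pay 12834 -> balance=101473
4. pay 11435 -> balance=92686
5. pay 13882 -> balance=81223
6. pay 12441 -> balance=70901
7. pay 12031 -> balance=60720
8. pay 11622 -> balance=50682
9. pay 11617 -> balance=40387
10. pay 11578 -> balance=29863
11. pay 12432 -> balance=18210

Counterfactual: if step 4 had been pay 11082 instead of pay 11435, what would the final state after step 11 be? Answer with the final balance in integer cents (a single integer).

18634

(re-executing from step 4 with the substitution; state before step 4: balance=101473)
4. pay 11082 -> balance=93039
5. pay 13882 -> balance=81585
6. pay 12441 -> balance=71273
7. pay 12031 -> balance=61102
8. pay 11622 -> balance=51074
9. pay 11617 -> balance=40790
10. pay 11578 -> balance=30276
11. pay 12432 -> balance=18634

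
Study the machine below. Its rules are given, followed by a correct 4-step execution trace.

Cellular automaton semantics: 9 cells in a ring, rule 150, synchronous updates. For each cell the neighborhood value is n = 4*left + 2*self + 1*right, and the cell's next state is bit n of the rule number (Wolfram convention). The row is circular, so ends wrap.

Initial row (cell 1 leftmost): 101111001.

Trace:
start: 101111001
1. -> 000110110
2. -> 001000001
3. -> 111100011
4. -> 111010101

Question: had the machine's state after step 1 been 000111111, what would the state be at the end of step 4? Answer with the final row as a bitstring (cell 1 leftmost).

state after step 1 := 000111111
2. -> 101011110
3. -> 101001100
4. -> 101110011

101110011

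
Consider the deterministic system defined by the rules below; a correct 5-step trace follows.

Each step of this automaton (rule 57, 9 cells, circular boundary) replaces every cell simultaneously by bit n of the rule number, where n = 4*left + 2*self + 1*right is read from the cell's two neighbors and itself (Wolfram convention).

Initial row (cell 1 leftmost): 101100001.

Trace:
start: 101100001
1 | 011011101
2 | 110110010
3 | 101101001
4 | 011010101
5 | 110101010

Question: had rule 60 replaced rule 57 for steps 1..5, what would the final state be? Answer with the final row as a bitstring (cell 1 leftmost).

011111100

(re-executing steps 1..5 under rule 60; state before step 1: 101100001)
1 | 011010001
2 | 110111001
3 | 001100101
4 | 101010111
5 | 011111100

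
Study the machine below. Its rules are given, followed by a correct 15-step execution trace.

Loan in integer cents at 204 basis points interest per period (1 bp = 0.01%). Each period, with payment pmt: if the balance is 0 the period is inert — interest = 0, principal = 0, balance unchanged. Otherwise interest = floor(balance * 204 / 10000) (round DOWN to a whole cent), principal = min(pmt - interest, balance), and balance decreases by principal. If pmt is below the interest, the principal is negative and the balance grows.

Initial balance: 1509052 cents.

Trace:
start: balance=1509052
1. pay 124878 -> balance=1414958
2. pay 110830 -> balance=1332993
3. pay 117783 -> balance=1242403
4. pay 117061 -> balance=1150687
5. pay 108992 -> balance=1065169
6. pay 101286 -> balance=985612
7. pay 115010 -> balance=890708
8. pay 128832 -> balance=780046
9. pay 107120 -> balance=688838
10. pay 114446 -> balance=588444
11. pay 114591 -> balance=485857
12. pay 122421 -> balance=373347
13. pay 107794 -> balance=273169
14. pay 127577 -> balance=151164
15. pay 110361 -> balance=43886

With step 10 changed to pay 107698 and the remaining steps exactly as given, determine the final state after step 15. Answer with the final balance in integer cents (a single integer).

51349

(re-executing from step 10 with the substitution; state before step 10: balance=688838)
10. pay 107698 -> balance=595192
11. pay 114591 -> balance=492742
12. pay 122421 -> balance=380372
13. pay 107794 -> balance=280337
14. pay 127577 -> balance=158478
15. pay 110361 -> balance=51349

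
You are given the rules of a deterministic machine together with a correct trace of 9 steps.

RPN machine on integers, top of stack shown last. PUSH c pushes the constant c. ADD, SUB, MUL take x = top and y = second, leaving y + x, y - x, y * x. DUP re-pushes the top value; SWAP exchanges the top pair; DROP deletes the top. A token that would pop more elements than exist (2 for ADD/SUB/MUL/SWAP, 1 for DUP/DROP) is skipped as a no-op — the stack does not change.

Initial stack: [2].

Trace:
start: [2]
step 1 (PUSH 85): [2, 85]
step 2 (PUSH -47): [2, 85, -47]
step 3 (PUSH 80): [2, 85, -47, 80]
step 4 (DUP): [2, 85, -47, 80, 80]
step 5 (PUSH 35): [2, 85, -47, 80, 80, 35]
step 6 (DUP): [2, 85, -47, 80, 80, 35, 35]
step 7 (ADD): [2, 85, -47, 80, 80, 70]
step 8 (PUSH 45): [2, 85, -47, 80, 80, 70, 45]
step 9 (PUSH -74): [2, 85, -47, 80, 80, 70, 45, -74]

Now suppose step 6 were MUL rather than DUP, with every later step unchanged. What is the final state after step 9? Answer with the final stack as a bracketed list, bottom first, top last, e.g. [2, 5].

[2, 85, -47, 2880, 45, -74]

(re-executing from step 6 with the substitution; state before step 6: [2, 85, -47, 80, 80, 35])
step 6 (MUL): [2, 85, -47, 80, 2800]
step 7 (ADD): [2, 85, -47, 2880]
step 8 (PUSH 45): [2, 85, -47, 2880, 45]
step 9 (PUSH -74): [2, 85, -47, 2880, 45, -74]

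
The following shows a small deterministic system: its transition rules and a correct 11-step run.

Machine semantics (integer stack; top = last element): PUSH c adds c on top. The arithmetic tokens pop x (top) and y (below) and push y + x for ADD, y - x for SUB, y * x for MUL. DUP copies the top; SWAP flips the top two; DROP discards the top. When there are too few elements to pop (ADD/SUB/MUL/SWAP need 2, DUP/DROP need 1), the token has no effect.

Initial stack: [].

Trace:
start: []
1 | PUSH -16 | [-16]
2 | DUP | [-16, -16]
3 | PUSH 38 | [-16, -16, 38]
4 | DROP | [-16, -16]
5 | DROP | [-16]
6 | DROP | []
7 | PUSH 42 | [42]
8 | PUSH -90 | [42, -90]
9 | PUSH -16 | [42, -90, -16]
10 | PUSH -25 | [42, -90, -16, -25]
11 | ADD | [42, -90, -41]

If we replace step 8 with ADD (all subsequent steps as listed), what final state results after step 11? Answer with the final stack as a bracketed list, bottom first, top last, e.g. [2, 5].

[42, -41]

(re-executing from step 8 with the substitution; state before step 8: [42])
8 | ADD | [42]
9 | PUSH -16 | [42, -16]
10 | PUSH -25 | [42, -16, -25]
11 | ADD | [42, -41]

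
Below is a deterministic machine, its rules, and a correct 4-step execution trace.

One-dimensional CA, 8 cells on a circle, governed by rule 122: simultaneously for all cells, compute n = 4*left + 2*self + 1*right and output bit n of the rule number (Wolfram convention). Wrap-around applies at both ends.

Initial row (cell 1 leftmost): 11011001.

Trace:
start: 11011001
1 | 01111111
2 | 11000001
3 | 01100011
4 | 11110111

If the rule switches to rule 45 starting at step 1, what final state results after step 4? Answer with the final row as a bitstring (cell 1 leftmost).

00100100

(re-executing steps 1..4 under rule 45; state before step 1: 11011001)
1 | 00110001
2 | 00100101
3 | 00100111
4 | 00100100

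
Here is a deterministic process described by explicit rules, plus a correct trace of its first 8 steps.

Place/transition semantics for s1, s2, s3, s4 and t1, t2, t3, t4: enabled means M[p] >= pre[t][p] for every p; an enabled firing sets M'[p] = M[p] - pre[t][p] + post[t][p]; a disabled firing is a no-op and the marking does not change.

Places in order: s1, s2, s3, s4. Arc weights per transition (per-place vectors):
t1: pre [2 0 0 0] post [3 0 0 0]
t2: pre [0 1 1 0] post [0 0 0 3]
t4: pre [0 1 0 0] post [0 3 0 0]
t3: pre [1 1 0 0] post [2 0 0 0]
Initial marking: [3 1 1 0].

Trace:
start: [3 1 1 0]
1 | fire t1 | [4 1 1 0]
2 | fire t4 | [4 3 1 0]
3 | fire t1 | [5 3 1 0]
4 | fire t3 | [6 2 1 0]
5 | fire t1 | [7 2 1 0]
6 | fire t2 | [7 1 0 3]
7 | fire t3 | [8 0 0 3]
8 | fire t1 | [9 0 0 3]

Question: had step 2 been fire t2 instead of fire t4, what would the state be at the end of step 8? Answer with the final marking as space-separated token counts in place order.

(re-executing from step 2 with the substitution; state before step 2: [4 1 1 0])
2 | fire t2 | [4 0 0 3]
3 | fire t1 | [5 0 0 3]
4 | fire t3 | [5 0 0 3]
5 | fire t1 | [6 0 0 3]
6 | fire t2 | [6 0 0 3]
7 | fire t3 | [6 0 0 3]
8 | fire t1 | [7 0 0 3]

7 0 0 3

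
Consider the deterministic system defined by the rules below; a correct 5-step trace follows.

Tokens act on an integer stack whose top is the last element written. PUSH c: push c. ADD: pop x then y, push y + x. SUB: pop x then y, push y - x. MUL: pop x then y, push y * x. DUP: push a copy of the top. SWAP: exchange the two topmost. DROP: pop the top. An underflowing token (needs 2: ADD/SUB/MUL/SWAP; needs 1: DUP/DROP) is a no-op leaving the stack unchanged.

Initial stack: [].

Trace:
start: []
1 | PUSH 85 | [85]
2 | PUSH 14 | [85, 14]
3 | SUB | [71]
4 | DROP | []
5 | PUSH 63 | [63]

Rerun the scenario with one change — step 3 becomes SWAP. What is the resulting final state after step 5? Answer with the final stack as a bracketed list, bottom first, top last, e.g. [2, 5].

[14, 63]

(re-executing from step 3 with the substitution; state before step 3: [85, 14])
3 | SWAP | [14, 85]
4 | DROP | [14]
5 | PUSH 63 | [14, 63]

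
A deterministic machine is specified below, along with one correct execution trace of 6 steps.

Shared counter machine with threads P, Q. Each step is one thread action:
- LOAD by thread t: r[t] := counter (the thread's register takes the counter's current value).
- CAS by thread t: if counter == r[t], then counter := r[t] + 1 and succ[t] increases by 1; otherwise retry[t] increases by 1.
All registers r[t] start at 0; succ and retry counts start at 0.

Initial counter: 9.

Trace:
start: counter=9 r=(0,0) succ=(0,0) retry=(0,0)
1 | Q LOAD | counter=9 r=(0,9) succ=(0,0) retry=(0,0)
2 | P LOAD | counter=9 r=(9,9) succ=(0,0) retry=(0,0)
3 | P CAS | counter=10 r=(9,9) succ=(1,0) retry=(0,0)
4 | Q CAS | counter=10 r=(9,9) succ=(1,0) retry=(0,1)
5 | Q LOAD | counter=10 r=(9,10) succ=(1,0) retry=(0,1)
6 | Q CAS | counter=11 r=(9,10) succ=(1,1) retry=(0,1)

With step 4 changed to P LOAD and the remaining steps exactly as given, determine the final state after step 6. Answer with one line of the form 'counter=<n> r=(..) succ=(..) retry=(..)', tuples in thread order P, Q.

(re-executing from step 4 with the substitution; state before step 4: counter=10 r=(9,9) succ=(1,0) retry=(0,0))
4 | P LOAD | counter=10 r=(10,9) succ=(1,0) retry=(0,0)
5 | Q LOAD | counter=10 r=(10,10) succ=(1,0) retry=(0,0)
6 | Q CAS | counter=11 r=(10,10) succ=(1,1) retry=(0,0)

counter=11 r=(10,10) succ=(1,1) retry=(0,0)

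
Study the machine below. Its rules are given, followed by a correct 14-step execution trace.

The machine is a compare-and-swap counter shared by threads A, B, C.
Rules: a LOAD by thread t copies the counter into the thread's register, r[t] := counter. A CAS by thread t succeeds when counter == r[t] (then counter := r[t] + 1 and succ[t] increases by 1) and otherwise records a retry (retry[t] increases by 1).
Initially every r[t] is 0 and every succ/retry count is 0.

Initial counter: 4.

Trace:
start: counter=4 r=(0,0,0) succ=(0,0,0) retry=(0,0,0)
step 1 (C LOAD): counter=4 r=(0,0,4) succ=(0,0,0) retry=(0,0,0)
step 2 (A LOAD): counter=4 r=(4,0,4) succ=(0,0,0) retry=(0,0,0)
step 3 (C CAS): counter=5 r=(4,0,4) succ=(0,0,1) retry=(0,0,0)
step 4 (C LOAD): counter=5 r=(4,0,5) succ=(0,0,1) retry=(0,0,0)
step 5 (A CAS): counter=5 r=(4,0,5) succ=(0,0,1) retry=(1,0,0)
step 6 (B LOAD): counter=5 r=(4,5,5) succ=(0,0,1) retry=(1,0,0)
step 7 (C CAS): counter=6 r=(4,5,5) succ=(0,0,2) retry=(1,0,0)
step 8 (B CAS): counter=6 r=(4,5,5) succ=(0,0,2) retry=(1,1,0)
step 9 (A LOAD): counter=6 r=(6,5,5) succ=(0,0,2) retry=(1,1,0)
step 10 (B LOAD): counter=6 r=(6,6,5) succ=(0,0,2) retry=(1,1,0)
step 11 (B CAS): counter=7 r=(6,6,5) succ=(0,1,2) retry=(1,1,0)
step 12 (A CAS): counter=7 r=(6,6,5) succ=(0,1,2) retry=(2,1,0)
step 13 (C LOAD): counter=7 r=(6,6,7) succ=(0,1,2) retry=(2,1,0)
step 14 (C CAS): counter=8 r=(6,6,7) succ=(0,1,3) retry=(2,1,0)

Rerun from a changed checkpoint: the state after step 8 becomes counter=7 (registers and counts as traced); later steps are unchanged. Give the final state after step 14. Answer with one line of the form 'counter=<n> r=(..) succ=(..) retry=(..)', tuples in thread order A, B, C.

state after step 8 := counter=7 r=(4,5,5) succ=(0,0,2) retry=(1,1,0)
step 9 (A LOAD): counter=7 r=(7,5,5) succ=(0,0,2) retry=(1,1,0)
step 10 (B LOAD): counter=7 r=(7,7,5) succ=(0,0,2) retry=(1,1,0)
step 11 (B CAS): counter=8 r=(7,7,5) succ=(0,1,2) retry=(1,1,0)
step 12 (A CAS): counter=8 r=(7,7,5) succ=(0,1,2) retry=(2,1,0)
step 13 (C LOAD): counter=8 r=(7,7,8) succ=(0,1,2) retry=(2,1,0)
step 14 (C CAS): counter=9 r=(7,7,8) succ=(0,1,3) retry=(2,1,0)

counter=9 r=(7,7,8) succ=(0,1,3) retry=(2,1,0)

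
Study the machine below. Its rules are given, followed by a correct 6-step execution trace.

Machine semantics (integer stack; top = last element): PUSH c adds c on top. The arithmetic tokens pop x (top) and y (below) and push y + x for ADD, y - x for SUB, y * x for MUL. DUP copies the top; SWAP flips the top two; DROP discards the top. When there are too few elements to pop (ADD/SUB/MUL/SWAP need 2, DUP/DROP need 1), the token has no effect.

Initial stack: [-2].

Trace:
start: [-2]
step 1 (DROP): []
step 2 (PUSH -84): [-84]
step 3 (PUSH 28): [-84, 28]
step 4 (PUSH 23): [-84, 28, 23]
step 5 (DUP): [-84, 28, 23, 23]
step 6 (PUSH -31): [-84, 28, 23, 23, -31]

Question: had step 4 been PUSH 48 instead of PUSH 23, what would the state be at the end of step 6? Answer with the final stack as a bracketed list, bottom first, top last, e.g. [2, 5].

[-84, 28, 48, 48, -31]

(re-executing from step 4 with the substitution; state before step 4: [-84, 28])
step 4 (PUSH 48): [-84, 28, 48]
step 5 (DUP): [-84, 28, 48, 48]
step 6 (PUSH -31): [-84, 28, 48, 48, -31]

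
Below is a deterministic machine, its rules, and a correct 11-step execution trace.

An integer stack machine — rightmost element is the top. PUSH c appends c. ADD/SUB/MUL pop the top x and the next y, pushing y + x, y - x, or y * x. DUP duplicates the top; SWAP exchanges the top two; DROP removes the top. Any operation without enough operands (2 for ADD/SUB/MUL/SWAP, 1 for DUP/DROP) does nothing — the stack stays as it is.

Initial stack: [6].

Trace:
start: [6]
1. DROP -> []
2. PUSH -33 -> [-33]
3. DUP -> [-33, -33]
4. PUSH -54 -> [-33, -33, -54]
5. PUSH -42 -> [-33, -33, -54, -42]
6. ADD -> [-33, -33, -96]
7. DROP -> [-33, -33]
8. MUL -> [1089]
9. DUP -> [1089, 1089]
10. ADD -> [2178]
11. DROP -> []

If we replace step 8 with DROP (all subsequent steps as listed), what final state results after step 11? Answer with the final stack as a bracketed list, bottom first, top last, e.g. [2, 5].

[]

(re-executing from step 8 with the substitution; state before step 8: [-33, -33])
8. DROP -> [-33]
9. DUP -> [-33, -33]
10. ADD -> [-66]
11. DROP -> []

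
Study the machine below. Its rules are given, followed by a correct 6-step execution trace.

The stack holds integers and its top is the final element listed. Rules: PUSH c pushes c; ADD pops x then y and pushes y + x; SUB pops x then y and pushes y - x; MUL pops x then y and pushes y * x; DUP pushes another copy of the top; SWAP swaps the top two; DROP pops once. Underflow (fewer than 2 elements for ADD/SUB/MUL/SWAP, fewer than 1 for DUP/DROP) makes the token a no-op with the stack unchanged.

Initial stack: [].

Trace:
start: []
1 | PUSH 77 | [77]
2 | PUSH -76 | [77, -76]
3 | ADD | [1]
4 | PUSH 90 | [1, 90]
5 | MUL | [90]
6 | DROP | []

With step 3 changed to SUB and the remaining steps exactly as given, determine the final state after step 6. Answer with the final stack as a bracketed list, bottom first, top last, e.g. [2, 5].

(re-executing from step 3 with the substitution; state before step 3: [77, -76])
3 | SUB | [153]
4 | PUSH 90 | [153, 90]
5 | MUL | [13770]
6 | DROP | []

[]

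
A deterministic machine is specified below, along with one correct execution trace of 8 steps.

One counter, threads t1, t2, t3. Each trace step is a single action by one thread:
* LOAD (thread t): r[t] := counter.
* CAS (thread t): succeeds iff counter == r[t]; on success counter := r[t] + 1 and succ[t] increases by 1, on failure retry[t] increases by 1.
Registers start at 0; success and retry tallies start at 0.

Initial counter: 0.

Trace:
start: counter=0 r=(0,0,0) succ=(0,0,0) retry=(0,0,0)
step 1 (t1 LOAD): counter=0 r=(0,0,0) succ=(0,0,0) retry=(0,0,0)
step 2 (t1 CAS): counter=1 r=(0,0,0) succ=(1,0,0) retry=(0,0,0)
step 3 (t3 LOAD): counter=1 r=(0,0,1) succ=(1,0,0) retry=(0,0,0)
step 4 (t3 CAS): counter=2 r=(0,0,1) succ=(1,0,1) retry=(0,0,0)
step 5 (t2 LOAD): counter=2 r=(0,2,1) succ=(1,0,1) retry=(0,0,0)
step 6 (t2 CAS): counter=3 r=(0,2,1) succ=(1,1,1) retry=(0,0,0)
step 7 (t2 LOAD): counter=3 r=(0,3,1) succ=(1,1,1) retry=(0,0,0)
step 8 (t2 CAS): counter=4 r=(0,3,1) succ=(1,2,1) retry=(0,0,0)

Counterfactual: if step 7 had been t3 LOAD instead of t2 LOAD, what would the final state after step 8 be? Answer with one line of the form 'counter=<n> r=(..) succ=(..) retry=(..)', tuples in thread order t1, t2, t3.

(re-executing from step 7 with the substitution; state before step 7: counter=3 r=(0,2,1) succ=(1,1,1) retry=(0,0,0))
step 7 (t3 LOAD): counter=3 r=(0,2,3) succ=(1,1,1) retry=(0,0,0)
step 8 (t2 CAS): counter=3 r=(0,2,3) succ=(1,1,1) retry=(0,1,0)

counter=3 r=(0,2,3) succ=(1,1,1) retry=(0,1,0)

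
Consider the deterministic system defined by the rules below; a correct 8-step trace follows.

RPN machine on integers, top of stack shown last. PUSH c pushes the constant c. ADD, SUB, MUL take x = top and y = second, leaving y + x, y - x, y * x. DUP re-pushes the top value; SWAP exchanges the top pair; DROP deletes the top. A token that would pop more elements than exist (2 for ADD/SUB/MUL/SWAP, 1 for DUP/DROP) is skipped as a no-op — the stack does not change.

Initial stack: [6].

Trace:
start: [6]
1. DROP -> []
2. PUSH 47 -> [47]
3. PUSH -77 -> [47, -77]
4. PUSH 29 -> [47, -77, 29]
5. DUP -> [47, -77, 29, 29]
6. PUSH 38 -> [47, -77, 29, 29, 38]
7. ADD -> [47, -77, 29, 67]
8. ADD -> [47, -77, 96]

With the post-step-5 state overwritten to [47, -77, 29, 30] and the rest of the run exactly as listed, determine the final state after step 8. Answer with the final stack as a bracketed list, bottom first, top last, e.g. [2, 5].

[47, -77, 97]

state after step 5 := [47, -77, 29, 30]
6. PUSH 38 -> [47, -77, 29, 30, 38]
7. ADD -> [47, -77, 29, 68]
8. ADD -> [47, -77, 97]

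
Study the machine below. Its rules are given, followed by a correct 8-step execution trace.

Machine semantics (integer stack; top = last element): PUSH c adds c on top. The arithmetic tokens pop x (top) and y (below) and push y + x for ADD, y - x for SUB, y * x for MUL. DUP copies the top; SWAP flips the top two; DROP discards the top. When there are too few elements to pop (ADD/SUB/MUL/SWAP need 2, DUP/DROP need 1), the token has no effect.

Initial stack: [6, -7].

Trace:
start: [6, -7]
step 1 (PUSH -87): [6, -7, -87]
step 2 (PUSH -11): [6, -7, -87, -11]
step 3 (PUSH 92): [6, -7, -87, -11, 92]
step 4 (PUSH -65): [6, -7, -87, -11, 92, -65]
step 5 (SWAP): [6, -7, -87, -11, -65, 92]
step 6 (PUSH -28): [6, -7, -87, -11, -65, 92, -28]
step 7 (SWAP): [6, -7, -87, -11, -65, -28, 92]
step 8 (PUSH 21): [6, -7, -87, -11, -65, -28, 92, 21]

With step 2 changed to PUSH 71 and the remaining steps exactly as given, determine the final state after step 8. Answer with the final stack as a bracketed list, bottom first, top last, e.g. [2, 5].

(re-executing from step 2 with the substitution; state before step 2: [6, -7, -87])
step 2 (PUSH 71): [6, -7, -87, 71]
step 3 (PUSH 92): [6, -7, -87, 71, 92]
step 4 (PUSH -65): [6, -7, -87, 71, 92, -65]
step 5 (SWAP): [6, -7, -87, 71, -65, 92]
step 6 (PUSH -28): [6, -7, -87, 71, -65, 92, -28]
step 7 (SWAP): [6, -7, -87, 71, -65, -28, 92]
step 8 (PUSH 21): [6, -7, -87, 71, -65, -28, 92, 21]

[6, -7, -87, 71, -65, -28, 92, 21]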